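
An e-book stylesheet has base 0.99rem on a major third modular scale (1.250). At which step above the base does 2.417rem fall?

4

1.250ⁿ = 2.417 / 0.99 = 2.4414
n = ln(2.4414) / ln(1.250) = 0.8926 / 0.2231 ≈ 4.00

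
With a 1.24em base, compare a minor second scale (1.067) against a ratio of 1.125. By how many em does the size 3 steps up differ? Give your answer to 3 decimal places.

0.259em

Minor second: 1.24 × 1.067³ = 1.50631em
At 1.125: 1.24 × 1.125³ = 1.76555em
Difference: 1.76555 − 1.50631 = 0.25924em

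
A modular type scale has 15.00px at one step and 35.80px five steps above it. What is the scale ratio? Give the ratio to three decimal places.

The ratio satisfies 15.00 × r⁵ = 35.80, so r = (35.80 / 15.00)^(1/5).
r = 2.3867^(1/5) ≈ 1.1900

1.190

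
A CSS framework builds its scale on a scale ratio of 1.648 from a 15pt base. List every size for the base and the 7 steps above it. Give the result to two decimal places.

15.00pt, 24.72pt, 40.74pt, 67.14pt, 110.64pt, 182.34pt, 300.49pt, 495.21pt

Step 0: 15pt
Step 1: 15.0 × 1.648 = 24.72
Step 2: 15.0 × 1.648² = 40.74
Step 3: 15.0 × 1.648³ = 67.14
Step 4: 15.0 × 1.648⁴ = 110.64
Step 5: 15.0 × 1.648⁵ = 182.34
Step 6: 15.0 × 1.648⁶ = 300.49
Step 7: 15.0 × 1.648⁷ = 495.21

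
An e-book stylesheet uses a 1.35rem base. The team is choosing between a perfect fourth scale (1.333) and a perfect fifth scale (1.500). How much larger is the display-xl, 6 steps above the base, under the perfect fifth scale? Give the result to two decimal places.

Perfect fourth: 1.35 × 1.333⁶ = 7.5738rem
Perfect fifth: 1.35 × 1.500⁶ = 15.3773rem
Difference: 15.3773 − 7.5738 = 7.8035rem

7.80rem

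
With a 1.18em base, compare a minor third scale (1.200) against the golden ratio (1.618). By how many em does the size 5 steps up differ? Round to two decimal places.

10.15em

Minor third: 1.18 × 1.200⁵ = 2.9362em
Golden ratio: 1.18 × 1.618⁵ = 13.0850em
Difference: 13.0850 − 2.9362 = 10.1488em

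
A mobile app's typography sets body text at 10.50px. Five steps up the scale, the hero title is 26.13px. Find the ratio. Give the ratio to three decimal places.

r⁵ = 26.13 / 10.50, so r = (26.13/10.50)^(1/5).
r = 2.4886^(1/5) ≈ 1.2000

1.200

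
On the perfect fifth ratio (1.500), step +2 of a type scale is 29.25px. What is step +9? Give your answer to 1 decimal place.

499.8px

29.25 × 1.500⁷ = 29.25 × 17.08594 ≈ 499.764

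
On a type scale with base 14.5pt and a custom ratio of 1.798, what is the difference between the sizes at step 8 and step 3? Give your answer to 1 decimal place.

1499.5pt

Step 3: 14.5 × 1.798³ = 84.282pt
Step 8: 14.5 × 1.798⁸ = 1583.746pt
Difference: 1583.746 − 84.282 = 1499.464pt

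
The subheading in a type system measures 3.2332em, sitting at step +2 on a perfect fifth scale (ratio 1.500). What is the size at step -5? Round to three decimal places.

0.189em

3.2332 ÷ 1.500⁷ = 3.2332 ÷ 17.08594 ≈ 0.189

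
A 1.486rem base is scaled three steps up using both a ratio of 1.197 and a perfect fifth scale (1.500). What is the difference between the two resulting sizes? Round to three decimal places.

At 1.197: 1.486 × 1.197³ = 2.54860rem
Perfect fifth: 1.486 × 1.500³ = 5.01525rem
Difference: 5.01525 − 2.54860 = 2.46665rem

2.467rem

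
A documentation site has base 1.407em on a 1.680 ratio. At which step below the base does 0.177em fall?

4

1.680ⁿ = 1.407 / 0.177 = 7.9492
n = ln(7.9492) / ln(1.680) = 2.0731 / 0.5188 ≈ 4.00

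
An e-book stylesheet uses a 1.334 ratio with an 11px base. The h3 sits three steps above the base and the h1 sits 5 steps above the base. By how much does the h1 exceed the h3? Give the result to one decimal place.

Step 3: 11.0 × 1.334³ = 26.113px
Step 5: 11.0 × 1.334⁵ = 46.470px
Difference: 46.470 − 26.113 = 20.357px

20.4px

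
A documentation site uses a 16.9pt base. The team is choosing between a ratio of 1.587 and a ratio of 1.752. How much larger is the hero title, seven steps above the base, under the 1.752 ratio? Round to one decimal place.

At 1.587: 16.9 × 1.587⁷ = 428.475pt
At 1.752: 16.9 × 1.752⁷ = 856.299pt
Difference: 856.299 − 428.475 = 427.824pt

427.8pt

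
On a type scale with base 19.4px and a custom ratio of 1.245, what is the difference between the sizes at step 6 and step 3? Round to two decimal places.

34.81px

Step 3: 19.4 × 1.245³ = 37.4378px
Step 6: 19.4 × 1.245⁶ = 72.2467px
Difference: 72.2467 − 37.4378 = 34.8089px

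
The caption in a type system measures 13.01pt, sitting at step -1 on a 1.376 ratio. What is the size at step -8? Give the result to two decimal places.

1.39pt

13.01 ÷ 1.376⁷ = 13.01 ÷ 9.33962 ≈ 1.393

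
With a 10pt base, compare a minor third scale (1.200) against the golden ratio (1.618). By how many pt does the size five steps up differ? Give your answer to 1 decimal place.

86.0pt

Minor third: 10.0 × 1.200⁵ = 24.883pt
Golden ratio: 10.0 × 1.618⁵ = 110.890pt
Difference: 110.890 − 24.883 = 86.007pt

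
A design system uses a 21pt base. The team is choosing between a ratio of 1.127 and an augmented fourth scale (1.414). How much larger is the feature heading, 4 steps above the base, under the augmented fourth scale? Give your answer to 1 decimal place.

50.1pt

At 1.127: 21.0 × 1.127⁴ = 33.878pt
Augmented fourth: 21.0 × 1.414⁴ = 83.949pt
Difference: 83.949 − 33.878 = 50.071pt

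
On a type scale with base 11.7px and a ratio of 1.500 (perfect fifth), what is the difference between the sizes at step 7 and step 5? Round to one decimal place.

111.1px

Step 5: 11.7 × 1.500⁵ = 88.847px
Step 7: 11.7 × 1.500⁷ = 199.905px
Difference: 199.905 − 88.847 = 111.058px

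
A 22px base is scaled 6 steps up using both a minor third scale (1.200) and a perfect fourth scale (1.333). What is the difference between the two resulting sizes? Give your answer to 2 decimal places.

Minor third: 22.0 × 1.200⁶ = 65.6916px
Perfect fourth: 22.0 × 1.333⁶ = 123.4251px
Difference: 123.4251 − 65.6916 = 57.7335px

57.73px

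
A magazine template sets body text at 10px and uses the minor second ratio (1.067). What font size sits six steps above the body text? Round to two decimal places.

14.76px

Every step multiplies by the scale ratio.
10.0 × 1.067⁶ = 10.0 × 1.47566 ≈ 14.76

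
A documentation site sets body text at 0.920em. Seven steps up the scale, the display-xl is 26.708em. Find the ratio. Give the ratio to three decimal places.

1.618

r⁷ = 26.708 / 0.920, so r = (26.708/0.920)^(1/7).
r = 29.0304^(1/7) ≈ 1.6180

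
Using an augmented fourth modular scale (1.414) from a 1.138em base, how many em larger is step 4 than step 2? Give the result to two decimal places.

2.27em

Step 2: 1.138 × 1.414² = 2.2753em
Step 4: 1.138 × 1.414⁴ = 4.5493em
Difference: 4.5493 − 2.2753 = 2.2740em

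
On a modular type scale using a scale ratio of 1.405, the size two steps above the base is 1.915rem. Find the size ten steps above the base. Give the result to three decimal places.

Moving from step +2 to step +10 is 8 steps up, so multiply by r⁸.
1.915 × 1.405⁸ = 1.915 × 15.18485 ≈ 29.079

29.079rem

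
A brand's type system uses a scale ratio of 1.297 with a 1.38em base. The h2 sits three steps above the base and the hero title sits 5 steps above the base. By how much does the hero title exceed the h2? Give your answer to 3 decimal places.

2.054em

Step 3: 1.38 × 1.297³ = 3.01092em
Step 5: 1.38 × 1.297⁵ = 5.06499em
Difference: 5.06499 − 3.01092 = 2.05407em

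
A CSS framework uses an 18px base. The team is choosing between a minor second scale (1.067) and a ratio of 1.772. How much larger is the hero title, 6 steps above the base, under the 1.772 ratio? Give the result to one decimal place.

530.7px

Minor second: 18.0 × 1.067⁶ = 26.562px
At 1.772: 18.0 × 1.772⁶ = 557.256px
Difference: 557.256 − 26.562 = 530.694px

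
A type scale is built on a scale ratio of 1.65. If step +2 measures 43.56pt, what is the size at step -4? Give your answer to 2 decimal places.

2.16pt

43.56 ÷ 1.65⁶ = 43.56 ÷ 20.17919 ≈ 2.159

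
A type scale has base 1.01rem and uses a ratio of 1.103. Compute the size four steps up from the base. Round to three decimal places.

1.495rem

A modular type scale is a geometric sequence: sizeₙ = base × rⁿ.
1.01 × 1.103⁴ = 1.01 × 1.48014 ≈ 1.495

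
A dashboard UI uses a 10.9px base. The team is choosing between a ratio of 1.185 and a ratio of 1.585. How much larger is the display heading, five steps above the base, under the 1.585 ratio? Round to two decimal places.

At 1.185: 10.9 × 1.185⁵ = 25.4694px
At 1.585: 10.9 × 1.585⁵ = 109.0367px
Difference: 109.0367 − 25.4694 = 83.5673px

83.57px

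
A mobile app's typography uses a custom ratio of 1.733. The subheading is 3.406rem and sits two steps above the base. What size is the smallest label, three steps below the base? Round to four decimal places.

0.2179rem

3.406 ÷ 1.733⁵ = 3.406 ÷ 15.63122 ≈ 0.2179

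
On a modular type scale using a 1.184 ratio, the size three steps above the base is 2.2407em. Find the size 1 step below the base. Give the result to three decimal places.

1.140em

The gap is -1 − (3) = -4 steps, so the factor is 1.184^-4.
2.2407 ÷ 1.184⁴ = 2.2407 ÷ 1.96520 ≈ 1.140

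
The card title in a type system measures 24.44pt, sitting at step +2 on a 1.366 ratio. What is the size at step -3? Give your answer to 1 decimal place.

5.1pt

24.44 ÷ 1.366⁵ = 24.44 ÷ 4.75613 ≈ 5.139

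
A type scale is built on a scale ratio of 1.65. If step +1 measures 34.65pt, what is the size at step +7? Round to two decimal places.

The gap is 7 − (1) = 6 steps, so the factor is 1.65^6.
34.65 × 1.65⁶ = 34.65 × 20.17919 ≈ 699.209

699.21pt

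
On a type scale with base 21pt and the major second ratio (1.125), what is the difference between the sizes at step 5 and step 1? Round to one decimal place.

14.2pt

Step 1: 21.0 × 1.125 = 23.625pt
Step 5: 21.0 × 1.125⁵ = 37.843pt
Difference: 37.843 − 23.625 = 14.218pt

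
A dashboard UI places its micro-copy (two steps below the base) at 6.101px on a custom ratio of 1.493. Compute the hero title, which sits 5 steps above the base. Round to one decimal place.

100.9px

6.101 × 1.493⁷ = 6.101 × 16.53555 ≈ 100.883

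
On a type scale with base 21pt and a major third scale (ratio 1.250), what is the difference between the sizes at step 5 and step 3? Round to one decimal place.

23.1pt

Step 3: 21.0 × 1.250³ = 41.016pt
Step 5: 21.0 × 1.250⁵ = 64.087pt
Difference: 64.087 − 41.016 = 23.071pt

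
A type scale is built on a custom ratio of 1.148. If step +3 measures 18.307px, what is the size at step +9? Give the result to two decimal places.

41.91px

Moving from step +3 to step +9 is 6 steps up, so multiply by r⁶.
18.307 × 1.148⁶ = 18.307 × 2.28903 ≈ 41.905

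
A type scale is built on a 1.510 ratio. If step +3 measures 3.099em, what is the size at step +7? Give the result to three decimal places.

3.099 × 1.510⁴ = 3.099 × 5.19886 ≈ 16.111

16.111em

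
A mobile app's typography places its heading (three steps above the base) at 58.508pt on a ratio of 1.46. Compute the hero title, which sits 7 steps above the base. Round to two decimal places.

58.508 × 1.46⁴ = 58.508 × 4.54372 ≈ 265.844

265.84pt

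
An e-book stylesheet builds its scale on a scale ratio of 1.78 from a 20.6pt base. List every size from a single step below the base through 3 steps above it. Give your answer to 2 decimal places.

11.57pt, 20.60pt, 36.67pt, 65.27pt, 116.18pt

Step -1: 20.6 ÷ 1.78 = 11.57
Step 0: 20.6pt
Step 1: 20.6 × 1.78 = 36.67
Step 2: 20.6 × 1.78² = 65.27
Step 3: 20.6 × 1.78³ = 116.18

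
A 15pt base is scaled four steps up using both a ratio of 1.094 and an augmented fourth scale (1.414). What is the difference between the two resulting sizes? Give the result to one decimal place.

At 1.094: 15.0 × 1.094⁴ = 21.486pt
Augmented fourth: 15.0 × 1.414⁴ = 59.964pt
Difference: 59.964 − 21.486 = 38.478pt

38.5pt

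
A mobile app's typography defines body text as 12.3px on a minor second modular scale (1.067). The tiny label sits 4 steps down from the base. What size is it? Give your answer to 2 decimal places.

Each step on a modular scale multiplies by the ratio, so the size n steps from the base is base × ratioⁿ.
12.3 ÷ 1.067⁴ = 12.3 ÷ 1.29616 ≈ 9.49

9.49px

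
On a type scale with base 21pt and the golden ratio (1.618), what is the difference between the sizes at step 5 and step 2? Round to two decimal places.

177.89pt

Step 2: 21.0 × 1.618² = 54.9764pt
Step 5: 21.0 × 1.618⁵ = 232.8691pt
Difference: 232.8691 − 54.9764 = 177.8927pt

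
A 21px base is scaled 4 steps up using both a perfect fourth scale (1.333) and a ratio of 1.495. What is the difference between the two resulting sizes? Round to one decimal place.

38.6px

Perfect fourth: 21.0 × 1.333⁴ = 66.304px
At 1.495: 21.0 × 1.495⁴ = 104.902px
Difference: 104.902 − 66.304 = 38.598px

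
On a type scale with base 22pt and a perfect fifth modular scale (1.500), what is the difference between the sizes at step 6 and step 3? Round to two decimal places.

176.34pt

Step 3: 22.0 × 1.500³ = 74.2500pt
Step 6: 22.0 × 1.500⁶ = 250.5938pt
Difference: 250.5938 − 74.2500 = 176.3438pt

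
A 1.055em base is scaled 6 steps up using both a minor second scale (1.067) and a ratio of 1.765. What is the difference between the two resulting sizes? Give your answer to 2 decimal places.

30.34em

Minor second: 1.055 × 1.067⁶ = 1.5568em
At 1.765: 1.055 × 1.765⁶ = 31.8949em
Difference: 31.8949 − 1.5568 = 30.3381em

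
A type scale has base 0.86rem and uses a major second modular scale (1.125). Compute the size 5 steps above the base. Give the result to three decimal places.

0.86 × 1.125⁵ = 0.86 × 1.80203 ≈ 1.550

1.550rem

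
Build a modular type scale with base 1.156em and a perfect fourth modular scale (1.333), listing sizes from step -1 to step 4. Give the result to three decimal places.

Step -1: 1.156 ÷ 1.333 = 0.867
Step 0: 1.156em
Step 1: 1.156 × 1.333 = 1.541
Step 2: 1.156 × 1.333² = 2.054
Step 3: 1.156 × 1.333³ = 2.738
Step 4: 1.156 × 1.333⁴ = 3.650

0.867em, 1.156em, 1.541em, 2.054em, 2.738em, 3.650em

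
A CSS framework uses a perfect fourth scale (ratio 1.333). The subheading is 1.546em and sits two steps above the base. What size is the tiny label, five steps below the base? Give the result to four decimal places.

0.2067em

Moving from step +2 to step -5 is 7 steps down, so divide by r⁷.
1.546 ÷ 1.333⁷ = 1.546 ÷ 7.47844 ≈ 0.2067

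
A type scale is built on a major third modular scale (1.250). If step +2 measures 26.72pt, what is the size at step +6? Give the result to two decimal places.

26.72 × 1.250⁴ = 26.72 × 2.44141 ≈ 65.234

65.23pt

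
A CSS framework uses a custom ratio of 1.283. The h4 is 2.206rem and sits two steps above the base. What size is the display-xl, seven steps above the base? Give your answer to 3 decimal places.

2.206 × 1.283⁵ = 2.206 × 3.47643 ≈ 7.669

7.669rem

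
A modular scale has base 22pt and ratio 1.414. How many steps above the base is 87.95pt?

1.414ⁿ = 87.95 / 22 = 3.9977
n = ln(3.9977) / ln(1.414) = 1.3857 / 0.3464 ≈ 4.00

4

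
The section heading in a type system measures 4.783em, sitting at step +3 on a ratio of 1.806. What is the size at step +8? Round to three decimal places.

91.894em

The gap is 8 − (3) = 5 steps, so the factor is 1.806^5.
4.783 × 1.806⁵ = 4.783 × 19.21271 ≈ 91.894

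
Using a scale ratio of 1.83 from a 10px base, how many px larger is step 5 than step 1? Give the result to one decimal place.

Step 1: 10.0 × 1.83 = 18.300px
Step 5: 10.0 × 1.83⁵ = 205.237px
Difference: 205.237 − 18.300 = 186.937px

186.9px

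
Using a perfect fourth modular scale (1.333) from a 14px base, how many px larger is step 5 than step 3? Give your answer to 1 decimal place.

Step 3: 14.0 × 1.333³ = 33.160px
Step 5: 14.0 × 1.333⁵ = 58.922px
Difference: 58.922 − 33.160 = 25.762px

25.8px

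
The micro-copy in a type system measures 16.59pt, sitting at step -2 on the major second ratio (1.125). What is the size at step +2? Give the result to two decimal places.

The gap is 2 − (-2) = 4 steps, so the factor is 1.125^4.
16.59 × 1.125⁴ = 16.59 × 1.60181 ≈ 26.574

26.57pt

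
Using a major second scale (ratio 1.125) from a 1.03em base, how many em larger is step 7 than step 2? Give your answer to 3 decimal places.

1.046em

Step 2: 1.03 × 1.125² = 1.30359em
Step 7: 1.03 × 1.125⁷ = 2.34912em
Difference: 2.34912 − 1.30359 = 1.04553em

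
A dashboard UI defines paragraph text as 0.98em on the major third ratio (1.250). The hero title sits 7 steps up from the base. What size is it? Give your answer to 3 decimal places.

0.98 × 1.250⁷ = 0.98 × 4.76837 ≈ 4.673

4.673em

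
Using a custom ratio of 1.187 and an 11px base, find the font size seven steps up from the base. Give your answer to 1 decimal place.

11.0 × 1.187⁷ = 11.0 × 3.32013 ≈ 36.52

36.5px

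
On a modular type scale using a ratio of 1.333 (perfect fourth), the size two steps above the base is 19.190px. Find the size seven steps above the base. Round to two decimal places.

80.77px

19.190 × 1.333⁵ = 19.190 × 4.20873 ≈ 80.765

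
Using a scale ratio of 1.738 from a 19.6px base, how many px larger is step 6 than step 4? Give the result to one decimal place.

Step 4: 19.6 × 1.738⁴ = 178.836px
Step 6: 19.6 × 1.738⁶ = 540.200px
Difference: 540.200 − 178.836 = 361.364px

361.4px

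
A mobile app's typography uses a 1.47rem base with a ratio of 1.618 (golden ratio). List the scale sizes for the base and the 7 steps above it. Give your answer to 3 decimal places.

1.470rem, 2.378rem, 3.848rem, 6.227rem, 10.075rem, 16.301rem, 26.375rem, 42.674rem

Step 0: 1.47rem
Step 1: 1.47 × 1.618 = 2.378
Step 2: 1.47 × 1.618² = 3.848
Step 3: 1.47 × 1.618³ = 6.227
Step 4: 1.47 × 1.618⁴ = 10.075
Step 5: 1.47 × 1.618⁵ = 16.301
Step 6: 1.47 × 1.618⁶ = 26.375
Step 7: 1.47 × 1.618⁷ = 42.674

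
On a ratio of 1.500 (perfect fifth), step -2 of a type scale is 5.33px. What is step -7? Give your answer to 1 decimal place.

0.7px

The gap is -7 − (-2) = -5 steps, so the factor is 1.500^-5.
5.33 ÷ 1.500⁵ = 5.33 ÷ 7.59375 ≈ 0.702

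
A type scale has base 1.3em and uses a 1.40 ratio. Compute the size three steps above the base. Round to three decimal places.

1.3 × 1.40³ = 1.3 × 2.74400 ≈ 3.567

3.567em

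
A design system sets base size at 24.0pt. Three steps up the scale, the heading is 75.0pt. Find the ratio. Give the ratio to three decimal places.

1.462

The ratio satisfies 24.0 × r³ = 75.0, so r = (75.0 / 24.0)^(1/3).
r = 3.1250^(1/3) ≈ 1.4620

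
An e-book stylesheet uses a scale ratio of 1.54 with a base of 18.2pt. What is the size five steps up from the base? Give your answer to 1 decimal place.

Every step multiplies by the scale ratio.
18.2 × 1.54⁵ = 18.2 × 8.66171 ≈ 157.64

157.6pt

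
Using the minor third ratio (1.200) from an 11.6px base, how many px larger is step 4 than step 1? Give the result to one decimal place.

Step 1: 11.6 × 1.200 = 13.920px
Step 4: 11.6 × 1.200⁴ = 24.054px
Difference: 24.054 − 13.920 = 10.134px

10.1px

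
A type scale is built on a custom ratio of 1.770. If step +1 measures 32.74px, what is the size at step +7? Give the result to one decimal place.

1006.7px

The gap is 7 − (1) = 6 steps, so the factor is 1.770^6.
32.74 × 1.770⁶ = 32.74 × 30.74961 ≈ 1006.742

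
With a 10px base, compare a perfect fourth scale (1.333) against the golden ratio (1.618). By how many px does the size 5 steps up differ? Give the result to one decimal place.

Perfect fourth: 10.0 × 1.333⁵ = 42.087px
Golden ratio: 10.0 × 1.618⁵ = 110.890px
Difference: 110.890 − 42.087 = 68.803px

68.8px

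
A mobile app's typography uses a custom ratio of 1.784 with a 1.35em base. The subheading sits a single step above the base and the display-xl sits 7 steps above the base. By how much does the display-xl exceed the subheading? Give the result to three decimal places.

75.234em

Step 1: 1.35 × 1.784 = 2.40840em
Step 7: 1.35 × 1.784⁷ = 77.64218em
Difference: 77.64218 − 2.40840 = 75.23378em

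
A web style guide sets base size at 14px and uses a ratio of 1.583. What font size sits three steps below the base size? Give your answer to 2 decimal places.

Every step multiplies by the scale ratio.
14.0 ÷ 1.583³ = 14.0 ÷ 3.96682 ≈ 3.53

3.53px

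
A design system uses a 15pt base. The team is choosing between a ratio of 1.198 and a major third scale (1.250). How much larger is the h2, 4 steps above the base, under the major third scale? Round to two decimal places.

5.72pt

At 1.198: 15.0 × 1.198⁴ = 30.8972pt
Major third: 15.0 × 1.250⁴ = 36.6211pt
Difference: 36.6211 − 30.8972 = 5.7239pt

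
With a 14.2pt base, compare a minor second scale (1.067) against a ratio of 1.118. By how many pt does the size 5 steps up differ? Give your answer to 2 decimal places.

5.16pt

Minor second: 14.2 × 1.067⁵ = 19.6386pt
At 1.118: 14.2 × 1.118⁵ = 24.8026pt
Difference: 24.8026 − 19.6386 = 5.1640pt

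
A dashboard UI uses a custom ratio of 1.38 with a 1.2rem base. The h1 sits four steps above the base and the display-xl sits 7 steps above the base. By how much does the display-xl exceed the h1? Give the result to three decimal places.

Step 4: 1.2 × 1.38⁴ = 4.35209rem
Step 7: 1.2 × 1.38⁷ = 11.43760rem
Difference: 11.43760 − 4.35209 = 7.08551rem

7.086rem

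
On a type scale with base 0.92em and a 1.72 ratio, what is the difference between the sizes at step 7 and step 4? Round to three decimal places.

Step 4: 0.92 × 1.72⁴ = 8.05196em
Step 7: 0.92 × 1.72⁷ = 40.97198em
Difference: 40.97198 − 8.05196 = 32.92002em

32.920em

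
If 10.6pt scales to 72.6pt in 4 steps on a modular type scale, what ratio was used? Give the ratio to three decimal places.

1.618

r⁴ = 72.6 / 10.6, so r = (72.6/10.6)^(1/4).
r = 6.8491^(1/4) ≈ 1.6177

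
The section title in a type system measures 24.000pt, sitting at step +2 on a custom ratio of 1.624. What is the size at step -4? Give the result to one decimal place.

1.3pt

24.000 ÷ 1.624⁶ = 24.000 ÷ 18.34493 ≈ 1.308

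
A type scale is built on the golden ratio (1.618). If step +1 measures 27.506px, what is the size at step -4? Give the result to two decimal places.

Moving from step +1 to step -4 is 5 steps down, so divide by r⁵.
27.506 ÷ 1.618⁵ = 27.506 ÷ 11.08901 ≈ 2.480

2.48px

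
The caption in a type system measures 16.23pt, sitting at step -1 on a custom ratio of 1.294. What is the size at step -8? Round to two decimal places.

The gap is -8 − (-1) = -7 steps, so the factor is 1.294^-7.
16.23 ÷ 1.294⁷ = 16.23 ÷ 6.07491 ≈ 2.672

2.67pt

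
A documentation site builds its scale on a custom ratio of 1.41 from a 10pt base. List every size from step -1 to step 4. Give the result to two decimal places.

7.09pt, 10.00pt, 14.10pt, 19.88pt, 28.03pt, 39.53pt

Step -1: 10.0 ÷ 1.41 = 7.09
Step 0: 10pt
Step 1: 10.0 × 1.41 = 14.10
Step 2: 10.0 × 1.41² = 19.88
Step 3: 10.0 × 1.41³ = 28.03
Step 4: 10.0 × 1.41⁴ = 39.53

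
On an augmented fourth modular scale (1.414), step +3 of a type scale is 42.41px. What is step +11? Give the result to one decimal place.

677.7px

Moving from step +3 to step +11 is 8 steps up, so multiply by r⁸.
42.41 × 1.414⁸ = 42.41 × 15.98068 ≈ 677.741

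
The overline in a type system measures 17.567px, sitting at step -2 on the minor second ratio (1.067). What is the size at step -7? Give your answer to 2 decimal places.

Moving from step -2 to step -7 is 5 steps down, so divide by r⁵.
17.567 ÷ 1.067⁵ = 17.567 ÷ 1.38300 ≈ 12.702

12.70px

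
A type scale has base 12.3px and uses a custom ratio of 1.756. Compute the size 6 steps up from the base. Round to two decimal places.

360.62px

12.3 × 1.756⁶ = 12.3 × 29.31886 ≈ 360.62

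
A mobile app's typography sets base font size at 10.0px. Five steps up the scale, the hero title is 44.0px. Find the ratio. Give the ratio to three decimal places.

r⁵ = 44.0 / 10.0, so r = (44.0/10.0)^(1/5).
r = 4.4000^(1/5) ≈ 1.3449

1.345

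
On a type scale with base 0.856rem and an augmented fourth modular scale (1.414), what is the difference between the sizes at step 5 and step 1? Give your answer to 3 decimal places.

Step 1: 0.856 × 1.414 = 1.21038rem
Step 5: 0.856 × 1.414⁵ = 4.83861rem
Difference: 4.83861 − 1.21038 = 3.62823rem

3.628rem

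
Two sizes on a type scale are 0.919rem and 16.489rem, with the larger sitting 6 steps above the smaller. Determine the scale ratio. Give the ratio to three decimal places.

r⁶ = 16.489 / 0.919, so r = (16.489/0.919)^(1/6).
r = 17.9423^(1/6) ≈ 1.6180

1.618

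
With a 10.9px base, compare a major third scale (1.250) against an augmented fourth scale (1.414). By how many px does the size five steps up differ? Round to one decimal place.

Major third: 10.9 × 1.250⁵ = 33.264px
Augmented fourth: 10.9 × 1.414⁵ = 61.613px
Difference: 61.613 − 33.264 = 28.349px

28.3px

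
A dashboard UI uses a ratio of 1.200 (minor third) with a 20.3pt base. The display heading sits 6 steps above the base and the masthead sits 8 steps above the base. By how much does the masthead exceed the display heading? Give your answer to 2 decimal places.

26.67pt

Step 6: 20.3 × 1.200⁶ = 60.6155pt
Step 8: 20.3 × 1.200⁸ = 87.2863pt
Difference: 87.2863 − 60.6155 = 26.6708pt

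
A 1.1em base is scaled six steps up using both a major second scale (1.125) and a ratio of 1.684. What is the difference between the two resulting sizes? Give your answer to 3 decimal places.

22.857em

Major second: 1.1 × 1.125⁶ = 2.23002em
At 1.684: 1.1 × 1.684⁶ = 25.08680em
Difference: 25.08680 − 2.23002 = 22.85678em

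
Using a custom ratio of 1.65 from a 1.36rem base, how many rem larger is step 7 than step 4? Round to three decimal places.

Step 4: 1.36 × 1.65⁴ = 10.08033rem
Step 7: 1.36 × 1.65⁷ = 45.28210rem
Difference: 45.28210 − 10.08033 = 35.20177rem

35.202rem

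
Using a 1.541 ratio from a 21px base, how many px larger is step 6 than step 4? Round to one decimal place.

Step 4: 21.0 × 1.541⁴ = 118.421px
Step 6: 21.0 × 1.541⁶ = 281.213px
Difference: 281.213 − 118.421 = 162.792px

162.8px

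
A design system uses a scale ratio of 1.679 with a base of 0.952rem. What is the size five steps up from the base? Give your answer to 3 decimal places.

12.703rem

0.952 × 1.679⁵ = 0.952 × 13.34300 ≈ 12.703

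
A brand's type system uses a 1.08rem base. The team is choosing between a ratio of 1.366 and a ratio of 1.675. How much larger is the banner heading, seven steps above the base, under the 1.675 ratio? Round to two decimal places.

At 1.366: 1.08 × 1.366⁷ = 9.5847rem
At 1.675: 1.08 × 1.675⁷ = 39.9510rem
Difference: 39.9510 − 9.5847 = 30.3663rem

30.37rem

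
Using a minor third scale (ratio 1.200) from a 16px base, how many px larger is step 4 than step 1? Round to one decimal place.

14.0px

Step 1: 16.0 × 1.200 = 19.200px
Step 4: 16.0 × 1.200⁴ = 33.178px
Difference: 33.178 − 19.200 = 13.978px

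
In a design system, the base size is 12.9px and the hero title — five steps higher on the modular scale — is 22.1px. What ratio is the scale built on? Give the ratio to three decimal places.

1.114

r⁵ = 22.1 / 12.9, so r = (22.1/12.9)^(1/5).
r = 1.7132^(1/5) ≈ 1.1137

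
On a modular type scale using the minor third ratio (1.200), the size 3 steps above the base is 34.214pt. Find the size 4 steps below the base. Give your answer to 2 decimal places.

34.214 ÷ 1.200⁷ = 34.214 ÷ 3.58318 ≈ 9.548

9.55pt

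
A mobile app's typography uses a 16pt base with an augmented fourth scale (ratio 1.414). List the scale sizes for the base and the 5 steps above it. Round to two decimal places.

16.00pt, 22.62pt, 31.99pt, 45.23pt, 63.96pt, 90.44pt

Step 0: 16pt
Step 1: 16.0 × 1.414 = 22.62
Step 2: 16.0 × 1.414² = 31.99
Step 3: 16.0 × 1.414³ = 45.23
Step 4: 16.0 × 1.414⁴ = 63.96
Step 5: 16.0 × 1.414⁵ = 90.44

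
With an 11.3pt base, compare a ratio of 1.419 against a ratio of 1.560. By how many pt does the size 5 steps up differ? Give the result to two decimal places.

39.39pt

At 1.419: 11.3 × 1.419⁵ = 65.0115pt
At 1.560: 11.3 × 1.560⁵ = 104.4002pt
Difference: 104.4002 − 65.0115 = 39.3887pt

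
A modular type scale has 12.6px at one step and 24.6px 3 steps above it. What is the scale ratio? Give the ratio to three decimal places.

1.250

The ratio satisfies 12.6 × r³ = 24.6, so r = (24.6 / 12.6)^(1/3).
r = 1.9524^(1/3) ≈ 1.2498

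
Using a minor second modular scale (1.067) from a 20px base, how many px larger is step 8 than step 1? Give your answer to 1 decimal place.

Step 1: 20.0 × 1.067 = 21.340px
Step 8: 20.0 × 1.067⁸ = 33.600px
Difference: 33.600 − 21.340 = 12.260px

12.3px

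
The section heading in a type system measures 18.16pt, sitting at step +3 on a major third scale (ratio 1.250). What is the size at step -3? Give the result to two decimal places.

4.76pt

18.16 ÷ 1.250⁶ = 18.16 ÷ 3.81470 ≈ 4.761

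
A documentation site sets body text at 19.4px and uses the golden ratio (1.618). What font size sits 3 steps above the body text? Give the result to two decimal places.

A modular type scale is a geometric sequence: sizeₙ = base × rⁿ.
19.4 × 1.618³ = 19.4 × 4.23580 ≈ 82.17

82.17px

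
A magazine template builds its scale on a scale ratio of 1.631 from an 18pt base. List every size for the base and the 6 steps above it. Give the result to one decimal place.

18.0pt, 29.4pt, 47.9pt, 78.1pt, 127.4pt, 207.8pt, 338.8pt

Step 0: 18pt
Step 1: 18.0 × 1.631 = 29.4
Step 2: 18.0 × 1.631² = 47.9
Step 3: 18.0 × 1.631³ = 78.1
Step 4: 18.0 × 1.631⁴ = 127.4
Step 5: 18.0 × 1.631⁵ = 207.8
Step 6: 18.0 × 1.631⁶ = 338.8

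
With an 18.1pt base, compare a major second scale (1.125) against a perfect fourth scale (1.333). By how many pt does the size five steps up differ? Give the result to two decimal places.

Major second: 18.1 × 1.125⁵ = 32.6168pt
Perfect fourth: 18.1 × 1.333⁵ = 76.1780pt
Difference: 76.1780 − 32.6168 = 43.5612pt

43.56pt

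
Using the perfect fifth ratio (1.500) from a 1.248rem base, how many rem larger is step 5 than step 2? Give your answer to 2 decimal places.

Step 2: 1.248 × 1.500² = 2.8080rem
Step 5: 1.248 × 1.500⁵ = 9.4770rem
Difference: 9.4770 − 2.8080 = 6.6690rem

6.67rem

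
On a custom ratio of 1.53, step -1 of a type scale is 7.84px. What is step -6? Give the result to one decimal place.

The gap is -6 − (-1) = -5 steps, so the factor is 1.53^-5.
7.84 ÷ 1.53⁵ = 7.84 ÷ 8.38411 ≈ 0.935

0.9px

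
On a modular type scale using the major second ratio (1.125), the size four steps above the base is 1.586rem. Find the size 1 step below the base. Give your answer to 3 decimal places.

1.586 ÷ 1.125⁵ = 1.586 ÷ 1.80203 ≈ 0.880

0.880rem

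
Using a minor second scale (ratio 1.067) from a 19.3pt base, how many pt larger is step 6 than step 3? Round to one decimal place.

Step 3: 19.3 × 1.067³ = 23.445pt
Step 6: 19.3 × 1.067⁶ = 28.480pt
Difference: 28.480 − 23.445 = 5.035pt

5.0pt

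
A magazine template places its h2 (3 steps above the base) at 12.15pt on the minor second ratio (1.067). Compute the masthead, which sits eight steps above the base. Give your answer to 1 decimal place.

12.15 × 1.067⁵ = 12.15 × 1.38300 ≈ 16.803

16.8pt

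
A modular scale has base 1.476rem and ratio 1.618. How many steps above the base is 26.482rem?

1.618ⁿ = 26.482 / 1.476 = 17.9417
n = ln(17.9417) / ln(1.618) = 2.8871 / 0.4812 ≈ 6.00

6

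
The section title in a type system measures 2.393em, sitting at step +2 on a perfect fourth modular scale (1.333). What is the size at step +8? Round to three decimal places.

The gap is 8 − (2) = 6 steps, so the factor is 1.333^6.
2.393 × 1.333⁶ = 2.393 × 5.61023 ≈ 13.425

13.425em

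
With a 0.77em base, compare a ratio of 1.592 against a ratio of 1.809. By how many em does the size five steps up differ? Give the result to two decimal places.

At 1.592: 0.77 × 1.592⁵ = 7.8742em
At 1.809: 0.77 × 1.809⁵ = 14.9171em
Difference: 14.9171 − 7.8742 = 7.0429em

7.04em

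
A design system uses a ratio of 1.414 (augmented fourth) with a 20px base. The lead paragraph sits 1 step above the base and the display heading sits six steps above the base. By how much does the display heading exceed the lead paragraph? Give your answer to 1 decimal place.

131.6px

Step 1: 20.0 × 1.414 = 28.280px
Step 6: 20.0 × 1.414⁶ = 159.855px
Difference: 159.855 − 28.280 = 131.575px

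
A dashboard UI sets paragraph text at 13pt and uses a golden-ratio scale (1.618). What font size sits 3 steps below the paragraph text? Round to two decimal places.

13.0 ÷ 1.618³ = 13.0 ÷ 4.23580 ≈ 3.07

3.07pt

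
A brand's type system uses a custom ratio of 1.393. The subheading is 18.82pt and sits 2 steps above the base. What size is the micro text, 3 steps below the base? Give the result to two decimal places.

3.59pt

18.82 ÷ 1.393⁵ = 18.82 ÷ 5.24512 ≈ 3.588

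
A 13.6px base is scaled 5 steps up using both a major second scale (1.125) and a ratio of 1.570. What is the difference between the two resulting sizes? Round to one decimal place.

Major second: 13.6 × 1.125⁵ = 24.508px
At 1.570: 13.6 × 1.570⁵ = 129.729px
Difference: 129.729 − 24.508 = 105.221px

105.2px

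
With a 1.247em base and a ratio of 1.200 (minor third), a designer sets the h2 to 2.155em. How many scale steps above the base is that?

1.200ⁿ = 2.155 / 1.247 = 1.7281
n = ln(1.7281) / ln(1.200) = 0.5471 / 0.1823 ≈ 3.00

3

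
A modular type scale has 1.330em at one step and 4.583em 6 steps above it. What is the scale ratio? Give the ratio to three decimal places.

The ratio satisfies 1.330 × r⁶ = 4.583, so r = (4.583 / 1.330)^(1/6).
r = 3.4459^(1/6) ≈ 1.2290

1.229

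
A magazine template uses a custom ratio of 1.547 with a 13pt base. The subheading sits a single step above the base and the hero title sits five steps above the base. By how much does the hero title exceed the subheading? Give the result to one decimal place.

95.1pt

Step 1: 13.0 × 1.547 = 20.111pt
Step 5: 13.0 × 1.547⁵ = 115.185pt
Difference: 115.185 − 20.111 = 95.074pt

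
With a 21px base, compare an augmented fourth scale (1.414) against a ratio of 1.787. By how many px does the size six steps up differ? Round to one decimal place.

516.0px

Augmented fourth: 21.0 × 1.414⁶ = 167.848px
At 1.787: 21.0 × 1.787⁶ = 683.859px
Difference: 683.859 − 167.848 = 516.011px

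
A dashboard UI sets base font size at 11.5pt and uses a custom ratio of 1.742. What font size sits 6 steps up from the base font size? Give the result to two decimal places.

321.36pt

11.5 × 1.742⁶ = 11.5 × 27.94402 ≈ 321.36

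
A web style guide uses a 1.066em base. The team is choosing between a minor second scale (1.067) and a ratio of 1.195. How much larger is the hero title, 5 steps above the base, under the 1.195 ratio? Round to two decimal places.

Minor second: 1.066 × 1.067⁵ = 1.4743em
At 1.195: 1.066 × 1.195⁵ = 2.5977em
Difference: 2.5977 − 1.4743 = 1.1234em

1.12em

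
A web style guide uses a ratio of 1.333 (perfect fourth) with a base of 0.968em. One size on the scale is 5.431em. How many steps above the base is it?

6

1.333ⁿ = 5.431 / 0.968 = 5.6105
n = ln(5.6105) / ln(1.333) = 1.7246 / 0.2874 ≈ 6.00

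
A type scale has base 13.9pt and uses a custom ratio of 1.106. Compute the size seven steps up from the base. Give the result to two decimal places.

28.14pt

A modular type scale is a geometric sequence: sizeₙ = base × rⁿ.
13.9 × 1.106⁷ = 13.9 × 2.02435 ≈ 28.14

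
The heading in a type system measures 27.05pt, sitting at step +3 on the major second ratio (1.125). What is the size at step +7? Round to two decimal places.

43.33pt

The gap is 7 − (3) = 4 steps, so the factor is 1.125^4.
27.05 × 1.125⁴ = 27.05 × 1.60181 ≈ 43.329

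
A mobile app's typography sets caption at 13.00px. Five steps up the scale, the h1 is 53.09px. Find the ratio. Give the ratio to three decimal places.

1.325

The ratio satisfies 13.00 × r⁵ = 53.09, so r = (53.09 / 13.00)^(1/5).
r = 4.0838^(1/5) ≈ 1.3250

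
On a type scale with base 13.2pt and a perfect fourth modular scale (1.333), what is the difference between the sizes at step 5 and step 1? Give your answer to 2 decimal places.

Step 1: 13.2 × 1.333 = 17.5956pt
Step 5: 13.2 × 1.333⁵ = 55.5552pt
Difference: 55.5552 − 17.5956 = 37.9596pt

37.96pt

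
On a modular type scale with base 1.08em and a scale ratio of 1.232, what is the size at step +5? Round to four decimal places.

3.0653em

Every step multiplies by the scale ratio.
1.08 × 1.232⁵ = 1.08 × 2.83827 ≈ 3.0653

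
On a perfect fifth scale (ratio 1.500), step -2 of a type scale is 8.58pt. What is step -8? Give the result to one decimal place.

0.8pt

8.58 ÷ 1.500⁶ = 8.58 ÷ 11.39062 ≈ 0.753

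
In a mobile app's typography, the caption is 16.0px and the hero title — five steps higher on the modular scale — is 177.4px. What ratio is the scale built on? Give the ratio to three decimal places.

1.618

The ratio satisfies 16.0 × r⁵ = 177.4, so r = (177.4 / 16.0)^(1/5).
r = 11.0875^(1/5) ≈ 1.6180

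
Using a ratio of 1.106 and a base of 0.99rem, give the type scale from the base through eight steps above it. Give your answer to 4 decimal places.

Step 0: 0.99rem
Step 1: 0.99 × 1.106 = 1.0949
Step 2: 0.99 × 1.106² = 1.2110
Step 3: 0.99 × 1.106³ = 1.3394
Step 4: 0.99 × 1.106⁴ = 1.4813
Step 5: 0.99 × 1.106⁵ = 1.6384
Step 6: 0.99 × 1.106⁶ = 1.8120
Step 7: 0.99 × 1.106⁷ = 2.0041
Step 8: 0.99 × 1.106⁸ = 2.2165

0.9900rem, 1.0949rem, 1.2110rem, 1.3394rem, 1.4813rem, 1.6384rem, 1.8120rem, 2.0041rem, 2.2165rem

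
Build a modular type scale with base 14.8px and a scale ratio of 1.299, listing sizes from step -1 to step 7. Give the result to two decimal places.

11.39px, 14.80px, 19.23px, 24.97px, 32.44px, 42.14px, 54.74px, 71.11px, 92.37px

Step -1: 14.8 ÷ 1.299 = 11.39
Step 0: 14.8px
Step 1: 14.8 × 1.299 = 19.23
Step 2: 14.8 × 1.299² = 24.97
Step 3: 14.8 × 1.299³ = 32.44
Step 4: 14.8 × 1.299⁴ = 42.14
Step 5: 14.8 × 1.299⁵ = 54.74
Step 6: 14.8 × 1.299⁶ = 71.11
Step 7: 14.8 × 1.299⁷ = 92.37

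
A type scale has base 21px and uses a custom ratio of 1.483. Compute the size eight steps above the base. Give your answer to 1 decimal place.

A modular type scale is a geometric sequence: sizeₙ = base × rⁿ.
21.0 × 1.483⁸ = 21.0 × 23.39533 ≈ 491.30

491.3px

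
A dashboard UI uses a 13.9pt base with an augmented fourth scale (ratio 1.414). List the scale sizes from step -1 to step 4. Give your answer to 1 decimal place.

9.8pt, 13.9pt, 19.7pt, 27.8pt, 39.3pt, 55.6pt

Step -1: 13.9 ÷ 1.414 = 9.8
Step 0: 13.9pt
Step 1: 13.9 × 1.414 = 19.7
Step 2: 13.9 × 1.414² = 27.8
Step 3: 13.9 × 1.414³ = 39.3
Step 4: 13.9 × 1.414⁴ = 55.6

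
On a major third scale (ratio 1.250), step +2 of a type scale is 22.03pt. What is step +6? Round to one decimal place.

53.8pt

Moving from step +2 to step +6 is 4 steps up, so multiply by r⁴.
22.03 × 1.250⁴ = 22.03 × 2.44141 ≈ 53.784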